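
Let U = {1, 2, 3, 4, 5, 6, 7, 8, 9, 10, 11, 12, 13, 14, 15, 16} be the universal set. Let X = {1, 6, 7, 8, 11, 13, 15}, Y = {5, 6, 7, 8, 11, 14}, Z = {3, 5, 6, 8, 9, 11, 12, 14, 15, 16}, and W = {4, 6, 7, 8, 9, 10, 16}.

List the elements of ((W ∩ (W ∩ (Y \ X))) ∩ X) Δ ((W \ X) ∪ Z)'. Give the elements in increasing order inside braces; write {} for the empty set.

Y \ X = {5, 14}
W ∩ (Y \ X) = {}
W ∩ (W ∩ (Y \ X)) = {}
(W ∩ (W ∩ (Y \ X))) ∩ X = {}
W \ X = {4, 9, 10, 16}
(W \ X) ∪ Z = {3, 4, 5, 6, 8, 9, 10, 11, 12, 14, 15, 16}
((W \ X) ∪ Z)' = {1, 2, 7, 13}
((W ∩ (W ∩ (Y \ X))) ∩ X) Δ ((W \ X) ∪ Z)' = {1, 2, 7, 13}

{1, 2, 7, 13}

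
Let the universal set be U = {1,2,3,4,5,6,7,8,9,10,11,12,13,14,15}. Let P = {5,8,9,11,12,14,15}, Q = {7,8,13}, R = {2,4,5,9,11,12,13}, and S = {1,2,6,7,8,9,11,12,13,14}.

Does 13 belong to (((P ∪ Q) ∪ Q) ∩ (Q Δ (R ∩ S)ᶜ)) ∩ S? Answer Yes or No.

13 ∉ P and 13 ∈ Q, so 13 ∈ P ∪ Q
13 ∈ (P ∪ Q) and 13 ∈ Q, so 13 ∈ (P ∪ Q) ∪ Q
13 ∈ R and 13 ∈ S, so 13 ∈ R ∩ S
13 ∉ (R ∩ S)ᶜ since 13 ∈ (R ∩ S)
13 ∈ Q and 13 ∉ (R ∩ S)ᶜ, so 13 ∈ Q Δ (R ∩ S)ᶜ
13 ∈ ((P ∪ Q) ∪ Q) and 13 ∈ (Q Δ (R ∩ S)ᶜ), so 13 ∈ ((P ∪ Q) ∪ Q) ∩ (Q Δ (R ∩ S)ᶜ)
13 ∈ (((P ∪ Q) ∪ Q) ∩ (Q Δ (R ∩ S)ᶜ)) and 13 ∈ S, so 13 ∈ (((P ∪ Q) ∪ Q) ∩ (Q Δ (R ∩ S)ᶜ)) ∩ S

Yes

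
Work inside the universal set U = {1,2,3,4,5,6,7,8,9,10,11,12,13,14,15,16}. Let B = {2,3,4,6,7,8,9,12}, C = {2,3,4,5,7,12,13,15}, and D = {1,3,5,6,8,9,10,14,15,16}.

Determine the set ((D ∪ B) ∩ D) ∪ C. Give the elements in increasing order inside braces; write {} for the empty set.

D ∪ B = {1,2,3,4,5,6,7,8,9,10,12,14,15,16}
(D ∪ B) ∩ D = {1,3,5,6,8,9,10,14,15,16}
((D ∪ B) ∩ D) ∪ C = {1,2,3,4,5,6,7,8,9,10,12,13,14,15,16}

{1,2,3,4,5,6,7,8,9,10,12,13,14,15,16}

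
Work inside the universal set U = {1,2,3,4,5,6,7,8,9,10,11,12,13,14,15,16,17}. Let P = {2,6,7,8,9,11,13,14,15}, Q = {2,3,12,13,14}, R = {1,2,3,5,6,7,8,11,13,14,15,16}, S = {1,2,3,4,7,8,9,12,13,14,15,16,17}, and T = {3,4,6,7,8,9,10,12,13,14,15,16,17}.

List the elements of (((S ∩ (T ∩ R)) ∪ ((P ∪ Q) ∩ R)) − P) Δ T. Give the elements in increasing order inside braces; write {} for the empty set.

T ∩ R = {3,6,7,8,13,14,15,16}
S ∩ (T ∩ R) = {3,7,8,13,14,15,16}
P ∪ Q = {2,3,6,7,8,9,11,12,13,14,15}
(P ∪ Q) ∩ R = {2,3,6,7,8,11,13,14,15}
(S ∩ (T ∩ R)) ∪ ((P ∪ Q) ∩ R) = {2,3,6,7,8,11,13,14,15,16}
((S ∩ (T ∩ R)) ∪ ((P ∪ Q) ∩ R)) − P = {3,16}
(((S ∩ (T ∩ R)) ∪ ((P ∪ Q) ∩ R)) − P) Δ T = {4,6,7,8,9,10,12,13,14,15,17}

{4,6,7,8,9,10,12,13,14,15,17}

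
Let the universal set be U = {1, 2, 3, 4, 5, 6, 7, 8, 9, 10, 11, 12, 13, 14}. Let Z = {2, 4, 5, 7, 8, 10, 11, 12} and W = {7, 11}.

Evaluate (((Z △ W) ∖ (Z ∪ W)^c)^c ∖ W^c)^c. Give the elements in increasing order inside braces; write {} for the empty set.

Z △ W = {2, 4, 5, 8, 10, 12}
Z ∪ W = {2, 4, 5, 7, 8, 10, 11, 12}
(Z ∪ W)^c = {1, 3, 6, 9, 13, 14}
(Z △ W) ∖ (Z ∪ W)^c = {2, 4, 5, 8, 10, 12}
((Z △ W) ∖ (Z ∪ W)^c)^c = {1, 3, 6, 7, 9, 11, 13, 14}
W^c = {1, 2, 3, 4, 5, 6, 8, 9, 10, 12, 13, 14}
((Z △ W) ∖ (Z ∪ W)^c)^c ∖ W^c = {7, 11}
(((Z △ W) ∖ (Z ∪ W)^c)^c ∖ W^c)^c = {1, 2, 3, 4, 5, 6, 8, 9, 10, 12, 13, 14}

{1, 2, 3, 4, 5, 6, 8, 9, 10, 12, 13, 14}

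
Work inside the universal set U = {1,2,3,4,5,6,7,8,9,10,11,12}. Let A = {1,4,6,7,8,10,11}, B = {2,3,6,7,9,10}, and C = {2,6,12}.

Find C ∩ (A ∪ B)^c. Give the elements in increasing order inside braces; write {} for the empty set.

A ∪ B = {1,2,3,4,6,7,8,9,10,11}
(A ∪ B)^c = {5,12}
C ∩ (A ∪ B)^c = {12}

{12}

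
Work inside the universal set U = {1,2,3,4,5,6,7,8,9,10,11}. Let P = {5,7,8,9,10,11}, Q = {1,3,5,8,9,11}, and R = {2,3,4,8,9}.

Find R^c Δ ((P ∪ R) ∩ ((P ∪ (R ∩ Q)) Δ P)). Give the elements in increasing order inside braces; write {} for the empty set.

R^c = {1,5,6,7,10,11}
P ∪ R = {2,3,4,5,7,8,9,10,11}
R ∩ Q = {3,8,9}
P ∪ (R ∩ Q) = {3,5,7,8,9,10,11}
(P ∪ (R ∩ Q)) Δ P = {3}
(P ∪ R) ∩ ((P ∪ (R ∩ Q)) Δ P) = {3}
R^c Δ ((P ∪ R) ∩ ((P ∪ (R ∩ Q)) Δ P)) = {1,3,5,6,7,10,11}

{1,3,5,6,7,10,11}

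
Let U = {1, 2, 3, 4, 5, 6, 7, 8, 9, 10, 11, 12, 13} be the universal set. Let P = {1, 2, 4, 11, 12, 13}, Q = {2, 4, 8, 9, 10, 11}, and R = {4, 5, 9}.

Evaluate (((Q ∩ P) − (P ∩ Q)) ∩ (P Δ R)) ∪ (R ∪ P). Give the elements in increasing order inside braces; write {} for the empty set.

Q ∩ P = {2, 4, 11}
P ∩ Q = {2, 4, 11}
(Q ∩ P) − (P ∩ Q) = {}
P Δ R = {1, 2, 5, 9, 11, 12, 13}
((Q ∩ P) − (P ∩ Q)) ∩ (P Δ R) = {}
R ∪ P = {1, 2, 4, 5, 9, 11, 12, 13}
(((Q ∩ P) − (P ∩ Q)) ∩ (P Δ R)) ∪ (R ∪ P) = {1, 2, 4, 5, 9, 11, 12, 13}

{1, 2, 4, 5, 9, 11, 12, 13}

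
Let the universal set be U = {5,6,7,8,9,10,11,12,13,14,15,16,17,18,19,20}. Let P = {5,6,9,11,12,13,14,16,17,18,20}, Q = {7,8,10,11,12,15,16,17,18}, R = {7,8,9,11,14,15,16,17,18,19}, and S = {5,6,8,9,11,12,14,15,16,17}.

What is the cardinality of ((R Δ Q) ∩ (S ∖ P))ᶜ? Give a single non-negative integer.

R Δ Q = {9,10,12,14,19}
S ∖ P = {8,15}
(R Δ Q) ∩ (S ∖ P) = {}
((R Δ Q) ∩ (S ∖ P))ᶜ = {5,6,7,8,9,10,11,12,13,14,15,16,17,18,19,20}
|((R Δ Q) ∩ (S ∖ P))ᶜ| = 16

16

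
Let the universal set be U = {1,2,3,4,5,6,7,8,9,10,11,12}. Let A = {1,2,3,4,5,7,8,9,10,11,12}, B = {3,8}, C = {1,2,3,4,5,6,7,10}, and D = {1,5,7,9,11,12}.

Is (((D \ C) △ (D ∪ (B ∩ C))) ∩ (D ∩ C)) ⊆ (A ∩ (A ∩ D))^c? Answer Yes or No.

D \ C = {9,11,12}
B ∩ C = {3}
D ∪ (B ∩ C) = {1,3,5,7,9,11,12}
(D \ C) △ (D ∪ (B ∩ C)) = {1,3,5,7}
D ∩ C = {1,5,7}
((D \ C) △ (D ∪ (B ∩ C))) ∩ (D ∩ C) = {1,5,7}
A ∩ D = {1,5,7,9,11,12}
A ∩ (A ∩ D) = {1,5,7,9,11,12}
(A ∩ (A ∩ D))^c = {2,3,4,6,8,10}
1 ∈ ((D \ C) △ (D ∪ (B ∩ C))) ∩ (D ∩ C) but 1 ∉ (A ∩ (A ∩ D))^c, so the inclusion fails.

No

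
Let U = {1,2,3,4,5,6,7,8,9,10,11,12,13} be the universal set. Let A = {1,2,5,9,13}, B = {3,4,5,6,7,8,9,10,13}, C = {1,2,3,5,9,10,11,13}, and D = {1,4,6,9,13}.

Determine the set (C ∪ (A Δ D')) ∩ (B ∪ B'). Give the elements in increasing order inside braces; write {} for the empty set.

D' = {2,3,5,7,8,10,11,12}
A Δ D' = {1,3,7,8,9,10,11,12,13}
C ∪ (A Δ D') = {1,2,3,5,7,8,9,10,11,12,13}
B' = {1,2,11,12}
B ∪ B' = {1,2,3,4,5,6,7,8,9,10,11,12,13}
(C ∪ (A Δ D')) ∩ (B ∪ B') = {1,2,3,5,7,8,9,10,11,12,13}

{1,2,3,5,7,8,9,10,11,12,13}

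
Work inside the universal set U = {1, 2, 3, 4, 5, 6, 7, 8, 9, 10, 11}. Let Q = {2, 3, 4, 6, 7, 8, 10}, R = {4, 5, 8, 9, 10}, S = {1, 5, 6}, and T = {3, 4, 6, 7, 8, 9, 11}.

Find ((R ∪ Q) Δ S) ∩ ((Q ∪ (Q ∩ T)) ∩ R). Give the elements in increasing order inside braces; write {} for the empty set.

R ∪ Q = {2, 3, 4, 5, 6, 7, 8, 9, 10}
(R ∪ Q) Δ S = {1, 2, 3, 4, 7, 8, 9, 10}
Q ∩ T = {3, 4, 6, 7, 8}
Q ∪ (Q ∩ T) = {2, 3, 4, 6, 7, 8, 10}
(Q ∪ (Q ∩ T)) ∩ R = {4, 8, 10}
((R ∪ Q) Δ S) ∩ ((Q ∪ (Q ∩ T)) ∩ R) = {4, 8, 10}

{4, 8, 10}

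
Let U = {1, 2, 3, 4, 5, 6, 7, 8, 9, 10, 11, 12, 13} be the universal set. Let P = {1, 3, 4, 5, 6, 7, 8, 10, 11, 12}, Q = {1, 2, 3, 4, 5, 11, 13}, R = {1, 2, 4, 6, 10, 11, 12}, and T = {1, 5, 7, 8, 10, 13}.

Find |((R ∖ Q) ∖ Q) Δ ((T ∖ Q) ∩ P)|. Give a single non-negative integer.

R ∖ Q = {6, 10, 12}
(R ∖ Q) ∖ Q = {6, 10, 12}
T ∖ Q = {7, 8, 10}
(T ∖ Q) ∩ P = {7, 8, 10}
((R ∖ Q) ∖ Q) Δ ((T ∖ Q) ∩ P) = {6, 7, 8, 12}
|((R ∖ Q) ∖ Q) Δ ((T ∖ Q) ∩ P)| = 4

4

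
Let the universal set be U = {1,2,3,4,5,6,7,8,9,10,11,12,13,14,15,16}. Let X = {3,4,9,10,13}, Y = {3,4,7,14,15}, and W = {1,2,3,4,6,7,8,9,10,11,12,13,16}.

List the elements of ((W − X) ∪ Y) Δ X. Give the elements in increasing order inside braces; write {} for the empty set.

{1,2,6,7,8,9,10,11,12,13,14,15,16}

W − X = {1,2,6,7,8,11,12,16}
(W − X) ∪ Y = {1,2,3,4,6,7,8,11,12,14,15,16}
((W − X) ∪ Y) Δ X = {1,2,6,7,8,9,10,11,12,13,14,15,16}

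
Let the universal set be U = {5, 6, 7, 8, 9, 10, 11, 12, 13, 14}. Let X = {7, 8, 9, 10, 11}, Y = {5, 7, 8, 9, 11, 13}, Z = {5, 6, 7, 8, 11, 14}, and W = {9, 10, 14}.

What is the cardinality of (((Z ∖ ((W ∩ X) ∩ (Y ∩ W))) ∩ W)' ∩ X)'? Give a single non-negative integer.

5

W ∩ X = {9, 10}
Y ∩ W = {9}
(W ∩ X) ∩ (Y ∩ W) = {9}
Z ∖ ((W ∩ X) ∩ (Y ∩ W)) = {5, 6, 7, 8, 11, 14}
(Z ∖ ((W ∩ X) ∩ (Y ∩ W))) ∩ W = {14}
((Z ∖ ((W ∩ X) ∩ (Y ∩ W))) ∩ W)' = {5, 6, 7, 8, 9, 10, 11, 12, 13}
((Z ∖ ((W ∩ X) ∩ (Y ∩ W))) ∩ W)' ∩ X = {7, 8, 9, 10, 11}
(((Z ∖ ((W ∩ X) ∩ (Y ∩ W))) ∩ W)' ∩ X)' = {5, 6, 12, 13, 14}
|(((Z ∖ ((W ∩ X) ∩ (Y ∩ W))) ∩ W)' ∩ X)'| = 5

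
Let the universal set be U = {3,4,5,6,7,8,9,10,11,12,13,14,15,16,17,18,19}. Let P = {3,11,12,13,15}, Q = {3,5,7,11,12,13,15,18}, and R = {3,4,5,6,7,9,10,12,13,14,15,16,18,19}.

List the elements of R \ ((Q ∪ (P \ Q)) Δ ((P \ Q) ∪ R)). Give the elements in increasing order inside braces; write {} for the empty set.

{3,5,7,12,13,15,18}

P \ Q = {}
Q ∪ (P \ Q) = {3,5,7,11,12,13,15,18}
(P \ Q) ∪ R = {3,4,5,6,7,9,10,12,13,14,15,16,18,19}
(Q ∪ (P \ Q)) Δ ((P \ Q) ∪ R) = {4,6,9,10,11,14,16,19}
R \ ((Q ∪ (P \ Q)) Δ ((P \ Q) ∪ R)) = {3,5,7,12,13,15,18}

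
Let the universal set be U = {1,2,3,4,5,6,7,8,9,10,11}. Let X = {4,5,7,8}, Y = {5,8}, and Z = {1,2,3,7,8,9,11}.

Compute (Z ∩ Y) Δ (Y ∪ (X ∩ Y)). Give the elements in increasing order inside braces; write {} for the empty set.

{5}

Z ∩ Y = {8}
X ∩ Y = {5,8}
Y ∪ (X ∩ Y) = {5,8}
(Z ∩ Y) Δ (Y ∪ (X ∩ Y)) = {5}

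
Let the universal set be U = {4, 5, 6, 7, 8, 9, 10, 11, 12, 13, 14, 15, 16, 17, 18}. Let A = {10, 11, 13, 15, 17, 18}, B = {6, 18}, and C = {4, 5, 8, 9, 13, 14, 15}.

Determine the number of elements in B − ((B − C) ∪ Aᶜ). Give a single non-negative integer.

0

B − C = {6, 18}
Aᶜ = {4, 5, 6, 7, 8, 9, 12, 14, 16}
(B − C) ∪ Aᶜ = {4, 5, 6, 7, 8, 9, 12, 14, 16, 18}
B − ((B − C) ∪ Aᶜ) = {}
|B − ((B − C) ∪ Aᶜ)| = 0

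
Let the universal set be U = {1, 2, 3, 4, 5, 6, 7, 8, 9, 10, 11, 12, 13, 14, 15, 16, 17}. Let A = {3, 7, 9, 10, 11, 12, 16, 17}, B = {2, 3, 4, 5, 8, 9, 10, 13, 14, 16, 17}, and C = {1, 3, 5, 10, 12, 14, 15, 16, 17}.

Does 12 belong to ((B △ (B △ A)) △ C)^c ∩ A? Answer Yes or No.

12 ∉ B and 12 ∈ A, so 12 ∈ B △ A
12 ∉ B and 12 ∈ (B △ A), so 12 ∈ B △ (B △ A)
12 ∈ (B △ (B △ A)) and 12 ∈ C, so 12 ∉ (B △ (B △ A)) △ C
12 ∈ ((B △ (B △ A)) △ C)^c since 12 ∉ ((B △ (B △ A)) △ C)
12 ∈ ((B △ (B △ A)) △ C)^c and 12 ∈ A, so 12 ∈ ((B △ (B △ A)) △ C)^c ∩ A

Yes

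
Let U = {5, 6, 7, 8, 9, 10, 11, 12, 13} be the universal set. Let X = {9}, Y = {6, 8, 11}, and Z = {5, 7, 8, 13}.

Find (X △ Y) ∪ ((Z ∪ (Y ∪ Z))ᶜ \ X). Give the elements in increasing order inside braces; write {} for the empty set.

{6, 8, 9, 10, 11, 12}

X △ Y = {6, 8, 9, 11}
Y ∪ Z = {5, 6, 7, 8, 11, 13}
Z ∪ (Y ∪ Z) = {5, 6, 7, 8, 11, 13}
(Z ∪ (Y ∪ Z))ᶜ = {9, 10, 12}
(Z ∪ (Y ∪ Z))ᶜ \ X = {10, 12}
(X △ Y) ∪ ((Z ∪ (Y ∪ Z))ᶜ \ X) = {6, 8, 9, 10, 11, 12}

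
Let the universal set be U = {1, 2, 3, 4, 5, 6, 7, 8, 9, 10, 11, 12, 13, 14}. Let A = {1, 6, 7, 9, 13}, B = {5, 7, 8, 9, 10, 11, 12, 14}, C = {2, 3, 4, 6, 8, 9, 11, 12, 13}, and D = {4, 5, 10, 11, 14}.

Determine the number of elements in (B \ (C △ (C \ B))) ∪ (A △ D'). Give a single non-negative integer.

8

C \ B = {2, 3, 4, 6, 13}
C △ (C \ B) = {8, 9, 11, 12}
B \ (C △ (C \ B)) = {5, 7, 10, 14}
D' = {1, 2, 3, 6, 7, 8, 9, 12, 13}
A △ D' = {2, 3, 8, 12}
(B \ (C △ (C \ B))) ∪ (A △ D') = {2, 3, 5, 7, 8, 10, 12, 14}
|(B \ (C △ (C \ B))) ∪ (A △ D')| = 8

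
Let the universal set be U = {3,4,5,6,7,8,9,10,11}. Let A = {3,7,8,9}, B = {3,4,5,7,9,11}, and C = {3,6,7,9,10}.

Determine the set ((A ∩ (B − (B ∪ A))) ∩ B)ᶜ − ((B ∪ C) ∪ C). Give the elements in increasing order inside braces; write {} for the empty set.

B ∪ A = {3,4,5,7,8,9,11}
B − (B ∪ A) = {}
A ∩ (B − (B ∪ A)) = {}
(A ∩ (B − (B ∪ A))) ∩ B = {}
((A ∩ (B − (B ∪ A))) ∩ B)ᶜ = {3,4,5,6,7,8,9,10,11}
B ∪ C = {3,4,5,6,7,9,10,11}
(B ∪ C) ∪ C = {3,4,5,6,7,9,10,11}
((A ∩ (B − (B ∪ A))) ∩ B)ᶜ − ((B ∪ C) ∪ C) = {8}

{8}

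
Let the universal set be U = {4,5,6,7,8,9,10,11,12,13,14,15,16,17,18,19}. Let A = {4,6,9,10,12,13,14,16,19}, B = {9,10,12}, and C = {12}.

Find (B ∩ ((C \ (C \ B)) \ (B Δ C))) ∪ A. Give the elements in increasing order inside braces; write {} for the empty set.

{4,6,9,10,12,13,14,16,19}

C \ B = {}
C \ (C \ B) = {12}
B Δ C = {9,10}
(C \ (C \ B)) \ (B Δ C) = {12}
B ∩ ((C \ (C \ B)) \ (B Δ C)) = {12}
(B ∩ ((C \ (C \ B)) \ (B Δ C))) ∪ A = {4,6,9,10,12,13,14,16,19}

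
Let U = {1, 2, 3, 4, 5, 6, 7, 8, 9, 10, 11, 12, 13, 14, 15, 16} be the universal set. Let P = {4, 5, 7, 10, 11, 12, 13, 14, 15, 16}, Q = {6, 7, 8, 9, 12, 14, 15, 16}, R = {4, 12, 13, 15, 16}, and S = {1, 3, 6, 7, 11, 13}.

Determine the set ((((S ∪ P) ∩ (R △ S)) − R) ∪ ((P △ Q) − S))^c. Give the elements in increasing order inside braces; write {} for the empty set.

S ∪ P = {1, 3, 4, 5, 6, 7, 10, 11, 12, 13, 14, 15, 16}
R △ S = {1, 3, 4, 6, 7, 11, 12, 15, 16}
(S ∪ P) ∩ (R △ S) = {1, 3, 4, 6, 7, 11, 12, 15, 16}
((S ∪ P) ∩ (R △ S)) − R = {1, 3, 6, 7, 11}
P △ Q = {4, 5, 6, 8, 9, 10, 11, 13}
(P △ Q) − S = {4, 5, 8, 9, 10}
(((S ∪ P) ∩ (R △ S)) − R) ∪ ((P △ Q) − S) = {1, 3, 4, 5, 6, 7, 8, 9, 10, 11}
((((S ∪ P) ∩ (R △ S)) − R) ∪ ((P △ Q) − S))^c = {2, 12, 13, 14, 15, 16}

{2, 12, 13, 14, 15, 16}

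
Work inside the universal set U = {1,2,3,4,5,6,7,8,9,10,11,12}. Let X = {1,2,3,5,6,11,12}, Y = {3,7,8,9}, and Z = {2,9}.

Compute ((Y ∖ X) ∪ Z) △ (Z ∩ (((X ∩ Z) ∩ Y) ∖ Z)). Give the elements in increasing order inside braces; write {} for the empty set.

Y ∖ X = {7,8,9}
(Y ∖ X) ∪ Z = {2,7,8,9}
X ∩ Z = {2}
(X ∩ Z) ∩ Y = {}
((X ∩ Z) ∩ Y) ∖ Z = {}
Z ∩ (((X ∩ Z) ∩ Y) ∖ Z) = {}
((Y ∖ X) ∪ Z) △ (Z ∩ (((X ∩ Z) ∩ Y) ∖ Z)) = {2,7,8,9}

{2,7,8,9}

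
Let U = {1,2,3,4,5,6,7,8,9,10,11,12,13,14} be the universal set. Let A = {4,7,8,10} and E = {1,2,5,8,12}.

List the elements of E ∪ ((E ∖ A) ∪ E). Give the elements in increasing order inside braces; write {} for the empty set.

{1,2,5,8,12}

E ∖ A = {1,2,5,12}
(E ∖ A) ∪ E = {1,2,5,8,12}
E ∪ ((E ∖ A) ∪ E) = {1,2,5,8,12}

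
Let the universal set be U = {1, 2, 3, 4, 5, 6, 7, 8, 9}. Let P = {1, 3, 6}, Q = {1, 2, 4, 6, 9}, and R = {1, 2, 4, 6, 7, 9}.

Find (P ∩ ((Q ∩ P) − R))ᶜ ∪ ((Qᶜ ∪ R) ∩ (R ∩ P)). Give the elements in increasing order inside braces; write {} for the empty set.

Q ∩ P = {1, 6}
(Q ∩ P) − R = {}
P ∩ ((Q ∩ P) − R) = {}
(P ∩ ((Q ∩ P) − R))ᶜ = {1, 2, 3, 4, 5, 6, 7, 8, 9}
Qᶜ = {3, 5, 7, 8}
Qᶜ ∪ R = {1, 2, 3, 4, 5, 6, 7, 8, 9}
R ∩ P = {1, 6}
(Qᶜ ∪ R) ∩ (R ∩ P) = {1, 6}
(P ∩ ((Q ∩ P) − R))ᶜ ∪ ((Qᶜ ∪ R) ∩ (R ∩ P)) = {1, 2, 3, 4, 5, 6, 7, 8, 9}

{1, 2, 3, 4, 5, 6, 7, 8, 9}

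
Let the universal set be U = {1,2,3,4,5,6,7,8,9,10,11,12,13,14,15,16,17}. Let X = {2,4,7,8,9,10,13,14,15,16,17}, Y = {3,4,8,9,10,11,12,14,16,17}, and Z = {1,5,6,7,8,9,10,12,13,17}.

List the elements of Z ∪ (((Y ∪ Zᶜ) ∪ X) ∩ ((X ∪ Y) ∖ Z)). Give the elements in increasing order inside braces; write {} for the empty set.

Zᶜ = {2,3,4,11,14,15,16}
Y ∪ Zᶜ = {2,3,4,8,9,10,11,12,14,15,16,17}
(Y ∪ Zᶜ) ∪ X = {2,3,4,7,8,9,10,11,12,13,14,15,16,17}
X ∪ Y = {2,3,4,7,8,9,10,11,12,13,14,15,16,17}
(X ∪ Y) ∖ Z = {2,3,4,11,14,15,16}
((Y ∪ Zᶜ) ∪ X) ∩ ((X ∪ Y) ∖ Z) = {2,3,4,11,14,15,16}
Z ∪ (((Y ∪ Zᶜ) ∪ X) ∩ ((X ∪ Y) ∖ Z)) = {1,2,3,4,5,6,7,8,9,10,11,12,13,14,15,16,17}

{1,2,3,4,5,6,7,8,9,10,11,12,13,14,15,16,17}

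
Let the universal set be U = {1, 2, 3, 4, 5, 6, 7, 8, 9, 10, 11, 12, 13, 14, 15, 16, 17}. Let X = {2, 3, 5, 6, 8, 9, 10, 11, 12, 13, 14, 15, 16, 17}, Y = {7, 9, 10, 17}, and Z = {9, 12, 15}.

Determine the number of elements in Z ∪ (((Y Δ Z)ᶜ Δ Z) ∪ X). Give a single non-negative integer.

Y Δ Z = {7, 10, 12, 15, 17}
(Y Δ Z)ᶜ = {1, 2, 3, 4, 5, 6, 8, 9, 11, 13, 14, 16}
(Y Δ Z)ᶜ Δ Z = {1, 2, 3, 4, 5, 6, 8, 11, 12, 13, 14, 15, 16}
((Y Δ Z)ᶜ Δ Z) ∪ X = {1, 2, 3, 4, 5, 6, 8, 9, 10, 11, 12, 13, 14, 15, 16, 17}
Z ∪ (((Y Δ Z)ᶜ Δ Z) ∪ X) = {1, 2, 3, 4, 5, 6, 8, 9, 10, 11, 12, 13, 14, 15, 16, 17}
|Z ∪ (((Y Δ Z)ᶜ Δ Z) ∪ X)| = 16

16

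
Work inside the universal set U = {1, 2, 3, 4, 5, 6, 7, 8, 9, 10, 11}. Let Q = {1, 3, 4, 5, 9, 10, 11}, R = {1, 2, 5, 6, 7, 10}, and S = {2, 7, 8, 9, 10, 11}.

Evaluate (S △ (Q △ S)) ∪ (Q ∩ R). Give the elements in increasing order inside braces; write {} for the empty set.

Q △ S = {1, 2, 3, 4, 5, 7, 8}
S △ (Q △ S) = {1, 3, 4, 5, 9, 10, 11}
Q ∩ R = {1, 5, 10}
(S △ (Q △ S)) ∪ (Q ∩ R) = {1, 3, 4, 5, 9, 10, 11}

{1, 3, 4, 5, 9, 10, 11}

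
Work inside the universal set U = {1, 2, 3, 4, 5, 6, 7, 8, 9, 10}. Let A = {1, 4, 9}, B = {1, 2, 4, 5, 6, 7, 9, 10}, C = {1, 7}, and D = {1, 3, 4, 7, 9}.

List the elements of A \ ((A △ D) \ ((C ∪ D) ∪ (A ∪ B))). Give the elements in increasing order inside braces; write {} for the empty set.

{1, 4, 9}

A △ D = {3, 7}
C ∪ D = {1, 3, 4, 7, 9}
A ∪ B = {1, 2, 4, 5, 6, 7, 9, 10}
(C ∪ D) ∪ (A ∪ B) = {1, 2, 3, 4, 5, 6, 7, 9, 10}
(A △ D) \ ((C ∪ D) ∪ (A ∪ B)) = {}
A \ ((A △ D) \ ((C ∪ D) ∪ (A ∪ B))) = {1, 4, 9}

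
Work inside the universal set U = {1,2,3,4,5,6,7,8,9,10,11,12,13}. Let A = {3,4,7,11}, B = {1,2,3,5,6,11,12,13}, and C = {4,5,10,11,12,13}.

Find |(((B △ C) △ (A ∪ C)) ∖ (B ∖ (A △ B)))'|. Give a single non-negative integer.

B △ C = {1,2,3,4,6,10}
A ∪ C = {3,4,5,7,10,11,12,13}
(B △ C) △ (A ∪ C) = {1,2,5,6,7,11,12,13}
A △ B = {1,2,4,5,6,7,12,13}
B ∖ (A △ B) = {3,11}
((B △ C) △ (A ∪ C)) ∖ (B ∖ (A △ B)) = {1,2,5,6,7,12,13}
(((B △ C) △ (A ∪ C)) ∖ (B ∖ (A △ B)))' = {3,4,8,9,10,11}
|(((B △ C) △ (A ∪ C)) ∖ (B ∖ (A △ B)))'| = 6

6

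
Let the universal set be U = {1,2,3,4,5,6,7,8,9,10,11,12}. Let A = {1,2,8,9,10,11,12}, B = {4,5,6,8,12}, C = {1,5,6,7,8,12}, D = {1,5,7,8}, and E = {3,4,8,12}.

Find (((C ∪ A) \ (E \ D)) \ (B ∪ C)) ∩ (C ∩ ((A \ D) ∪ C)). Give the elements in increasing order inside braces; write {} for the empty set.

{}

C ∪ A = {1,2,5,6,7,8,9,10,11,12}
E \ D = {3,4,12}
(C ∪ A) \ (E \ D) = {1,2,5,6,7,8,9,10,11}
B ∪ C = {1,4,5,6,7,8,12}
((C ∪ A) \ (E \ D)) \ (B ∪ C) = {2,9,10,11}
A \ D = {2,9,10,11,12}
(A \ D) ∪ C = {1,2,5,6,7,8,9,10,11,12}
C ∩ ((A \ D) ∪ C) = {1,5,6,7,8,12}
(((C ∪ A) \ (E \ D)) \ (B ∪ C)) ∩ (C ∩ ((A \ D) ∪ C)) = {}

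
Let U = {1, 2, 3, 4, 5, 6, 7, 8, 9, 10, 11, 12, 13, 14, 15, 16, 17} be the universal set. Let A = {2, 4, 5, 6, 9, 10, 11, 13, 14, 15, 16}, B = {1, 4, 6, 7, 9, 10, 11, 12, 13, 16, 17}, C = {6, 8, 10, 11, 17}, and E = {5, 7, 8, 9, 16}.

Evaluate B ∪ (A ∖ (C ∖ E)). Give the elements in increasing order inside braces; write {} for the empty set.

{1, 2, 4, 5, 6, 7, 9, 10, 11, 12, 13, 14, 15, 16, 17}

C ∖ E = {6, 10, 11, 17}
A ∖ (C ∖ E) = {2, 4, 5, 9, 13, 14, 15, 16}
B ∪ (A ∖ (C ∖ E)) = {1, 2, 4, 5, 6, 7, 9, 10, 11, 12, 13, 14, 15, 16, 17}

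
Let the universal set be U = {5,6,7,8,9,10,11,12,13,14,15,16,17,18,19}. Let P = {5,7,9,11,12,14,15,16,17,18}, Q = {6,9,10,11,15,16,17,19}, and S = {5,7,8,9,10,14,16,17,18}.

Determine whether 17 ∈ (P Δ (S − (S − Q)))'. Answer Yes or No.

17 ∈ S and 17 ∈ Q, so 17 ∉ S − Q
17 ∈ S and 17 ∉ (S − Q), so 17 ∈ S − (S − Q)
17 ∈ P and 17 ∈ (S − (S − Q)), so 17 ∉ P Δ (S − (S − Q))
17 ∈ (P Δ (S − (S − Q)))' since 17 ∉ (P Δ (S − (S − Q)))

Yes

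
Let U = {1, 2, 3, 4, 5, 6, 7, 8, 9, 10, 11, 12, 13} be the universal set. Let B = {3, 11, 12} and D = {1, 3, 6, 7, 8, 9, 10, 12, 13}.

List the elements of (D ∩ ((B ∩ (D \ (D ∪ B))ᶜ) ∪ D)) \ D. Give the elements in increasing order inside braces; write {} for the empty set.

{}

D ∪ B = {1, 3, 6, 7, 8, 9, 10, 11, 12, 13}
D \ (D ∪ B) = {}
(D \ (D ∪ B))ᶜ = {1, 2, 3, 4, 5, 6, 7, 8, 9, 10, 11, 12, 13}
B ∩ (D \ (D ∪ B))ᶜ = {3, 11, 12}
(B ∩ (D \ (D ∪ B))ᶜ) ∪ D = {1, 3, 6, 7, 8, 9, 10, 11, 12, 13}
D ∩ ((B ∩ (D \ (D ∪ B))ᶜ) ∪ D) = {1, 3, 6, 7, 8, 9, 10, 12, 13}
(D ∩ ((B ∩ (D \ (D ∪ B))ᶜ) ∪ D)) \ D = {}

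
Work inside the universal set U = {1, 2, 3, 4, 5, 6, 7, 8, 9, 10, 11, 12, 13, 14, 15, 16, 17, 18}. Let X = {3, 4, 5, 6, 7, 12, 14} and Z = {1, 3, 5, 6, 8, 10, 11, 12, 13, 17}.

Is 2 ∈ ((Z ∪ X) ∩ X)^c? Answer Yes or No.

Yes

2 ∉ Z and 2 ∉ X, so 2 ∉ Z ∪ X
2 ∉ (Z ∪ X) and 2 ∉ X, so 2 ∉ (Z ∪ X) ∩ X
2 ∈ ((Z ∪ X) ∩ X)^c since 2 ∉ ((Z ∪ X) ∩ X)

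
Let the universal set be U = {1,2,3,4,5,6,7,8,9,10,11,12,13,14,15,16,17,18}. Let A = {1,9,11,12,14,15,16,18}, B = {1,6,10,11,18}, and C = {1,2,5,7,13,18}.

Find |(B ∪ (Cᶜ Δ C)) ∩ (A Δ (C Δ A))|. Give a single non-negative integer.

Cᶜ = {3,4,6,8,9,10,11,12,14,15,16,17}
Cᶜ Δ C = {1,2,3,4,5,6,7,8,9,10,11,12,13,14,15,16,17,18}
B ∪ (Cᶜ Δ C) = {1,2,3,4,5,6,7,8,9,10,11,12,13,14,15,16,17,18}
C Δ A = {2,5,7,9,11,12,13,14,15,16}
A Δ (C Δ A) = {1,2,5,7,13,18}
(B ∪ (Cᶜ Δ C)) ∩ (A Δ (C Δ A)) = {1,2,5,7,13,18}
|(B ∪ (Cᶜ Δ C)) ∩ (A Δ (C Δ A))| = 6

6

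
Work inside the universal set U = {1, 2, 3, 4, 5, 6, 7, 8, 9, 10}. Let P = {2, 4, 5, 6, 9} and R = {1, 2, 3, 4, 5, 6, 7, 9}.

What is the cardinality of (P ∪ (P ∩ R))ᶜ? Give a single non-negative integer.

5

P ∩ R = {2, 4, 5, 6, 9}
P ∪ (P ∩ R) = {2, 4, 5, 6, 9}
(P ∪ (P ∩ R))ᶜ = {1, 3, 7, 8, 10}
|(P ∪ (P ∩ R))ᶜ| = 5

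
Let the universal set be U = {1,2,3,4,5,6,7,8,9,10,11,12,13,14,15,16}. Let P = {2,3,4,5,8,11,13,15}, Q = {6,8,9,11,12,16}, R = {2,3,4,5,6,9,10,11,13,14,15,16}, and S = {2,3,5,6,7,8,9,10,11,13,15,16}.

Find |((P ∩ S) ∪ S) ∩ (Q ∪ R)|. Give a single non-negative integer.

P ∩ S = {2,3,5,8,11,13,15}
(P ∩ S) ∪ S = {2,3,5,6,7,8,9,10,11,13,15,16}
Q ∪ R = {2,3,4,5,6,8,9,10,11,12,13,14,15,16}
((P ∩ S) ∪ S) ∩ (Q ∪ R) = {2,3,5,6,8,9,10,11,13,15,16}
|((P ∩ S) ∪ S) ∩ (Q ∪ R)| = 11

11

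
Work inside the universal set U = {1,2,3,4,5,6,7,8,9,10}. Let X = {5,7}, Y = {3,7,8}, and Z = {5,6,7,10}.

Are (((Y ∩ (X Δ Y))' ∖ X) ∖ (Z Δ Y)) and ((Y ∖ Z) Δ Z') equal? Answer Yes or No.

X Δ Y = {3,5,8}
Y ∩ (X Δ Y) = {3,8}
(Y ∩ (X Δ Y))' = {1,2,4,5,6,7,9,10}
(Y ∩ (X Δ Y))' ∖ X = {1,2,4,6,9,10}
Z Δ Y = {3,5,6,8,10}
((Y ∩ (X Δ Y))' ∖ X) ∖ (Z Δ Y) = {1,2,4,9}
Y ∖ Z = {3,8}
Z' = {1,2,3,4,8,9}
(Y ∖ Z) Δ Z' = {1,2,4,9}
Both equal {1,2,4,9}, so ((Y ∩ (X Δ Y))' ∖ X) ∖ (Z Δ Y) = (Y ∖ Z) Δ Z'.

Yes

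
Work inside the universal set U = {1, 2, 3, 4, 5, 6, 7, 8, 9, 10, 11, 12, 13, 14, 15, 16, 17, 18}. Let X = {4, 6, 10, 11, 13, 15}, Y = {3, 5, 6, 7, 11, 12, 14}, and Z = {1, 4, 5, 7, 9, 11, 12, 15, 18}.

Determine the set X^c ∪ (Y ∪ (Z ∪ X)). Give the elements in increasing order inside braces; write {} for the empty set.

{1, 2, 3, 4, 5, 6, 7, 8, 9, 10, 11, 12, 13, 14, 15, 16, 17, 18}

X^c = {1, 2, 3, 5, 7, 8, 9, 12, 14, 16, 17, 18}
Z ∪ X = {1, 4, 5, 6, 7, 9, 10, 11, 12, 13, 15, 18}
Y ∪ (Z ∪ X) = {1, 3, 4, 5, 6, 7, 9, 10, 11, 12, 13, 14, 15, 18}
X^c ∪ (Y ∪ (Z ∪ X)) = {1, 2, 3, 4, 5, 6, 7, 8, 9, 10, 11, 12, 13, 14, 15, 16, 17, 18}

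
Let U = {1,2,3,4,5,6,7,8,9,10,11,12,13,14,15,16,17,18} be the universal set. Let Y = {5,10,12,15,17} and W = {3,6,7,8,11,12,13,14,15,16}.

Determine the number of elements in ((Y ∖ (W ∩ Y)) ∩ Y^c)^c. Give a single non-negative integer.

18

W ∩ Y = {12,15}
Y ∖ (W ∩ Y) = {5,10,17}
Y^c = {1,2,3,4,6,7,8,9,11,13,14,16,18}
(Y ∖ (W ∩ Y)) ∩ Y^c = {}
((Y ∖ (W ∩ Y)) ∩ Y^c)^c = {1,2,3,4,5,6,7,8,9,10,11,12,13,14,15,16,17,18}
|((Y ∖ (W ∩ Y)) ∩ Y^c)^c| = 18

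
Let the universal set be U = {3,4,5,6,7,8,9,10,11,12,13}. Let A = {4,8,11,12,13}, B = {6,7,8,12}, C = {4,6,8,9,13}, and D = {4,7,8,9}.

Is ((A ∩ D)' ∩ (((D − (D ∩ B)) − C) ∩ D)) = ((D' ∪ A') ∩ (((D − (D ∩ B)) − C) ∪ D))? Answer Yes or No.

No

A ∩ D = {4,8}
(A ∩ D)' = {3,5,6,7,9,10,11,12,13}
D ∩ B = {7,8}
D − (D ∩ B) = {4,9}
(D − (D ∩ B)) − C = {}
((D − (D ∩ B)) − C) ∩ D = {}
(A ∩ D)' ∩ (((D − (D ∩ B)) − C) ∩ D) = {}
D' = {3,5,6,10,11,12,13}
A' = {3,5,6,7,9,10}
D' ∪ A' = {3,5,6,7,9,10,11,12,13}
((D − (D ∩ B)) − C) ∪ D = {4,7,8,9}
(D' ∪ A') ∩ (((D − (D ∩ B)) − C) ∪ D) = {7,9}
7 ∈ (D' ∪ A') ∩ (((D − (D ∩ B)) − C) ∪ D) but 7 ∉ (A ∩ D)' ∩ (((D − (D ∩ B)) − C) ∩ D), so they differ.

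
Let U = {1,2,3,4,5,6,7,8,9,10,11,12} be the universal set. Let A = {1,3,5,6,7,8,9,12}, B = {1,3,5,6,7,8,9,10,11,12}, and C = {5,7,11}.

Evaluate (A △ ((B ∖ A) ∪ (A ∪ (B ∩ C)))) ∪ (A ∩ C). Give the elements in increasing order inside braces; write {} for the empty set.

{5,7,10,11}

B ∖ A = {10,11}
B ∩ C = {5,7,11}
A ∪ (B ∩ C) = {1,3,5,6,7,8,9,11,12}
(B ∖ A) ∪ (A ∪ (B ∩ C)) = {1,3,5,6,7,8,9,10,11,12}
A △ ((B ∖ A) ∪ (A ∪ (B ∩ C))) = {10,11}
A ∩ C = {5,7}
(A △ ((B ∖ A) ∪ (A ∪ (B ∩ C)))) ∪ (A ∩ C) = {5,7,10,11}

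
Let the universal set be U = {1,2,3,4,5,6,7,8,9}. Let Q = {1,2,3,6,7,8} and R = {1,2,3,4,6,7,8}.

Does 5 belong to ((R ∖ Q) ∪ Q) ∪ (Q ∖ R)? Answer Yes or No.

5 ∉ R and 5 ∉ Q, so 5 ∉ R ∖ Q
5 ∉ (R ∖ Q) and 5 ∉ Q, so 5 ∉ (R ∖ Q) ∪ Q
5 ∉ Q and 5 ∉ R, so 5 ∉ Q ∖ R
5 ∉ ((R ∖ Q) ∪ Q) and 5 ∉ (Q ∖ R), so 5 ∉ ((R ∖ Q) ∪ Q) ∪ (Q ∖ R)

No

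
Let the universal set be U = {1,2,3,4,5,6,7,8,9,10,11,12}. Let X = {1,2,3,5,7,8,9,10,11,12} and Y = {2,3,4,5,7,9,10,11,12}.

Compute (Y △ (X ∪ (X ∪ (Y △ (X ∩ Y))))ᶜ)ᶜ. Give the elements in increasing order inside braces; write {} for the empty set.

{1,8}

X ∩ Y = {2,3,5,7,9,10,11,12}
Y △ (X ∩ Y) = {4}
X ∪ (Y △ (X ∩ Y)) = {1,2,3,4,5,7,8,9,10,11,12}
X ∪ (X ∪ (Y △ (X ∩ Y))) = {1,2,3,4,5,7,8,9,10,11,12}
(X ∪ (X ∪ (Y △ (X ∩ Y))))ᶜ = {6}
Y △ (X ∪ (X ∪ (Y △ (X ∩ Y))))ᶜ = {2,3,4,5,6,7,9,10,11,12}
(Y △ (X ∪ (X ∪ (Y △ (X ∩ Y))))ᶜ)ᶜ = {1,8}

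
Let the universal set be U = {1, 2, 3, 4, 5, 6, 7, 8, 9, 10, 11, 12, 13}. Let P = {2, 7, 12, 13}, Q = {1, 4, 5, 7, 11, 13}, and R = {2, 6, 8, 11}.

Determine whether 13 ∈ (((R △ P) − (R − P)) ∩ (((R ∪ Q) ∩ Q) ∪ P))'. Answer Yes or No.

13 ∉ R and 13 ∈ P, so 13 ∈ R △ P
13 ∉ R and 13 ∈ P, so 13 ∉ R − P
13 ∈ (R △ P) and 13 ∉ (R − P), so 13 ∈ (R △ P) − (R − P)
13 ∉ R and 13 ∈ Q, so 13 ∈ R ∪ Q
13 ∈ (R ∪ Q) and 13 ∈ Q, so 13 ∈ (R ∪ Q) ∩ Q
13 ∈ ((R ∪ Q) ∩ Q) and 13 ∈ P, so 13 ∈ ((R ∪ Q) ∩ Q) ∪ P
13 ∈ ((R △ P) − (R − P)) and 13 ∈ (((R ∪ Q) ∩ Q) ∪ P), so 13 ∈ ((R △ P) − (R − P)) ∩ (((R ∪ Q) ∩ Q) ∪ P)
13 ∉ (((R △ P) − (R − P)) ∩ (((R ∪ Q) ∩ Q) ∪ P))' since 13 ∈ (((R △ P) − (R − P)) ∩ (((R ∪ Q) ∩ Q) ∪ P))

No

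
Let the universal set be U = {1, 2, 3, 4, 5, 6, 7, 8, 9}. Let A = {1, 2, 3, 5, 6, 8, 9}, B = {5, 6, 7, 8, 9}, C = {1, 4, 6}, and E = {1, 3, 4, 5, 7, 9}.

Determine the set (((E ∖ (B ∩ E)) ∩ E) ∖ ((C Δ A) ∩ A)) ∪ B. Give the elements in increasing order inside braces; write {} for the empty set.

{1, 4, 5, 6, 7, 8, 9}

B ∩ E = {5, 7, 9}
E ∖ (B ∩ E) = {1, 3, 4}
(E ∖ (B ∩ E)) ∩ E = {1, 3, 4}
C Δ A = {2, 3, 4, 5, 8, 9}
(C Δ A) ∩ A = {2, 3, 5, 8, 9}
((E ∖ (B ∩ E)) ∩ E) ∖ ((C Δ A) ∩ A) = {1, 4}
(((E ∖ (B ∩ E)) ∩ E) ∖ ((C Δ A) ∩ A)) ∪ B = {1, 4, 5, 6, 7, 8, 9}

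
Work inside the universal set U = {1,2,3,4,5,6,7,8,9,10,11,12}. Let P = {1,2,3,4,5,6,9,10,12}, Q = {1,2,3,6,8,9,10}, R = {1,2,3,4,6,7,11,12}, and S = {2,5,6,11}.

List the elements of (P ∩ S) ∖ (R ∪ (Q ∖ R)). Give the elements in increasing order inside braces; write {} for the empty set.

{5}

P ∩ S = {2,5,6}
Q ∖ R = {8,9,10}
R ∪ (Q ∖ R) = {1,2,3,4,6,7,8,9,10,11,12}
(P ∩ S) ∖ (R ∪ (Q ∖ R)) = {5}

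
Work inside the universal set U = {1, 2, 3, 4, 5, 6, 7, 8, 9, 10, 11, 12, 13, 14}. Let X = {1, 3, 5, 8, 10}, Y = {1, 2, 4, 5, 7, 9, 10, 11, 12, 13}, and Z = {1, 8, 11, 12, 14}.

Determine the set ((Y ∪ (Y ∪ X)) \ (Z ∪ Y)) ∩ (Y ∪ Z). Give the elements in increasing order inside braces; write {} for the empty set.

{}

Y ∪ X = {1, 2, 3, 4, 5, 7, 8, 9, 10, 11, 12, 13}
Y ∪ (Y ∪ X) = {1, 2, 3, 4, 5, 7, 8, 9, 10, 11, 12, 13}
Z ∪ Y = {1, 2, 4, 5, 7, 8, 9, 10, 11, 12, 13, 14}
(Y ∪ (Y ∪ X)) \ (Z ∪ Y) = {3}
Y ∪ Z = {1, 2, 4, 5, 7, 8, 9, 10, 11, 12, 13, 14}
((Y ∪ (Y ∪ X)) \ (Z ∪ Y)) ∩ (Y ∪ Z) = {}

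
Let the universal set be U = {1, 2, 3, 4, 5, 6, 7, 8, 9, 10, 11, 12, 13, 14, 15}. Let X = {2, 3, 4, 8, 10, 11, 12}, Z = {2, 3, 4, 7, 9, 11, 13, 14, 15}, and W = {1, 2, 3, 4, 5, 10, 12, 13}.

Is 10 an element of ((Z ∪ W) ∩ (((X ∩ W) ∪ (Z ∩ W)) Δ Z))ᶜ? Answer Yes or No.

No

10 ∉ Z and 10 ∈ W, so 10 ∈ Z ∪ W
10 ∈ X and 10 ∈ W, so 10 ∈ X ∩ W
10 ∉ Z and 10 ∈ W, so 10 ∉ Z ∩ W
10 ∈ (X ∩ W) and 10 ∉ (Z ∩ W), so 10 ∈ (X ∩ W) ∪ (Z ∩ W)
10 ∈ ((X ∩ W) ∪ (Z ∩ W)) and 10 ∉ Z, so 10 ∈ ((X ∩ W) ∪ (Z ∩ W)) Δ Z
10 ∈ (Z ∪ W) and 10 ∈ (((X ∩ W) ∪ (Z ∩ W)) Δ Z), so 10 ∈ (Z ∪ W) ∩ (((X ∩ W) ∪ (Z ∩ W)) Δ Z)
10 ∉ ((Z ∪ W) ∩ (((X ∩ W) ∪ (Z ∩ W)) Δ Z))ᶜ since 10 ∈ ((Z ∪ W) ∩ (((X ∩ W) ∪ (Z ∩ W)) Δ Z))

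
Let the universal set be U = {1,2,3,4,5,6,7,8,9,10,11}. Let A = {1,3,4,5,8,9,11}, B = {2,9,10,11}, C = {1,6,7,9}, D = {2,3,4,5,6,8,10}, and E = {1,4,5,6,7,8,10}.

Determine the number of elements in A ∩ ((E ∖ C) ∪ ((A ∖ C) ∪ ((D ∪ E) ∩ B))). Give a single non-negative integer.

E ∖ C = {4,5,8,10}
A ∖ C = {3,4,5,8,11}
D ∪ E = {1,2,3,4,5,6,7,8,10}
(D ∪ E) ∩ B = {2,10}
(A ∖ C) ∪ ((D ∪ E) ∩ B) = {2,3,4,5,8,10,11}
(E ∖ C) ∪ ((A ∖ C) ∪ ((D ∪ E) ∩ B)) = {2,3,4,5,8,10,11}
A ∩ ((E ∖ C) ∪ ((A ∖ C) ∪ ((D ∪ E) ∩ B))) = {3,4,5,8,11}
|A ∩ ((E ∖ C) ∪ ((A ∖ C) ∪ ((D ∪ E) ∩ B)))| = 5

5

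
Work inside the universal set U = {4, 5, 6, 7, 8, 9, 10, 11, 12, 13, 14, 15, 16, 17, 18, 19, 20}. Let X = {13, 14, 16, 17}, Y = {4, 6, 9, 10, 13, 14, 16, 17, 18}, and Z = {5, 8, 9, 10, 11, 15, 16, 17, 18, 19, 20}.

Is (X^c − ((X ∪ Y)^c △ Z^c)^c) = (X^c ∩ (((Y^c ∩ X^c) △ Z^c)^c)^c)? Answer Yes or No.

X^c = {4, 5, 6, 7, 8, 9, 10, 11, 12, 15, 18, 19, 20}
X ∪ Y = {4, 6, 9, 10, 13, 14, 16, 17, 18}
(X ∪ Y)^c = {5, 7, 8, 11, 12, 15, 19, 20}
Z^c = {4, 6, 7, 12, 13, 14}
(X ∪ Y)^c △ Z^c = {4, 5, 6, 8, 11, 13, 14, 15, 19, 20}
((X ∪ Y)^c △ Z^c)^c = {7, 9, 10, 12, 16, 17, 18}
X^c − ((X ∪ Y)^c △ Z^c)^c = {4, 5, 6, 8, 11, 15, 19, 20}
Y^c = {5, 7, 8, 11, 12, 15, 19, 20}
Y^c ∩ X^c = {5, 7, 8, 11, 12, 15, 19, 20}
(Y^c ∩ X^c) △ Z^c = {4, 5, 6, 8, 11, 13, 14, 15, 19, 20}
((Y^c ∩ X^c) △ Z^c)^c = {7, 9, 10, 12, 16, 17, 18}
(((Y^c ∩ X^c) △ Z^c)^c)^c = {4, 5, 6, 8, 11, 13, 14, 15, 19, 20}
X^c ∩ (((Y^c ∩ X^c) △ Z^c)^c)^c = {4, 5, 6, 8, 11, 15, 19, 20}
Both equal {4, 5, 6, 8, 11, 15, 19, 20}, so X^c − ((X ∪ Y)^c △ Z^c)^c = X^c ∩ (((Y^c ∩ X^c) △ Z^c)^c)^c.

Yes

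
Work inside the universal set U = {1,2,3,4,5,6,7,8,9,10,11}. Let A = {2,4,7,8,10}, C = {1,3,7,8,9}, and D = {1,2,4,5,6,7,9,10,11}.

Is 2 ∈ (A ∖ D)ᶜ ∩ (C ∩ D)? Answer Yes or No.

2 ∈ A and 2 ∈ D, so 2 ∉ A ∖ D
2 ∈ (A ∖ D)ᶜ since 2 ∉ (A ∖ D)
2 ∉ C and 2 ∈ D, so 2 ∉ C ∩ D
2 ∈ (A ∖ D)ᶜ and 2 ∉ (C ∩ D), so 2 ∉ (A ∖ D)ᶜ ∩ (C ∩ D)

No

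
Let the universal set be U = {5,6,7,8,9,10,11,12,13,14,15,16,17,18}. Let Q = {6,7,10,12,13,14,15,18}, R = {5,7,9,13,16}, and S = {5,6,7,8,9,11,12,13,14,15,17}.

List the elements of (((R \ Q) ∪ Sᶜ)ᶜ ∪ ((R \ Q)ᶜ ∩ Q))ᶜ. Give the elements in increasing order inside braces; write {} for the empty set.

{5,9,16}

R \ Q = {5,9,16}
Sᶜ = {10,16,18}
(R \ Q) ∪ Sᶜ = {5,9,10,16,18}
((R \ Q) ∪ Sᶜ)ᶜ = {6,7,8,11,12,13,14,15,17}
(R \ Q)ᶜ = {6,7,8,10,11,12,13,14,15,17,18}
(R \ Q)ᶜ ∩ Q = {6,7,10,12,13,14,15,18}
((R \ Q) ∪ Sᶜ)ᶜ ∪ ((R \ Q)ᶜ ∩ Q) = {6,7,8,10,11,12,13,14,15,17,18}
(((R \ Q) ∪ Sᶜ)ᶜ ∪ ((R \ Q)ᶜ ∩ Q))ᶜ = {5,9,16}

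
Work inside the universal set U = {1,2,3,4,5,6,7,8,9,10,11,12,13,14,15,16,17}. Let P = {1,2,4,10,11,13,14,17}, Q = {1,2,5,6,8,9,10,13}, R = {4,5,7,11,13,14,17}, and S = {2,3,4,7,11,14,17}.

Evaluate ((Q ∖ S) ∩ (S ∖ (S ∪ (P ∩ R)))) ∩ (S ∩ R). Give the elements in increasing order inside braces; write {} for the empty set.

{}

Q ∖ S = {1,5,6,8,9,10,13}
P ∩ R = {4,11,13,14,17}
S ∪ (P ∩ R) = {2,3,4,7,11,13,14,17}
S ∖ (S ∪ (P ∩ R)) = {}
(Q ∖ S) ∩ (S ∖ (S ∪ (P ∩ R))) = {}
S ∩ R = {4,7,11,14,17}
((Q ∖ S) ∩ (S ∖ (S ∪ (P ∩ R)))) ∩ (S ∩ R) = {}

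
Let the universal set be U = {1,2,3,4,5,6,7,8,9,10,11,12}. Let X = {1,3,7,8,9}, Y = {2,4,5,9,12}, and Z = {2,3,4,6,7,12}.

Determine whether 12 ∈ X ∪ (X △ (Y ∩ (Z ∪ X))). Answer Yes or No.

Yes

12 ∈ Z and 12 ∉ X, so 12 ∈ Z ∪ X
12 ∈ Y and 12 ∈ (Z ∪ X), so 12 ∈ Y ∩ (Z ∪ X)
12 ∉ X and 12 ∈ (Y ∩ (Z ∪ X)), so 12 ∈ X △ (Y ∩ (Z ∪ X))
12 ∉ X and 12 ∈ (X △ (Y ∩ (Z ∪ X))), so 12 ∈ X ∪ (X △ (Y ∩ (Z ∪ X)))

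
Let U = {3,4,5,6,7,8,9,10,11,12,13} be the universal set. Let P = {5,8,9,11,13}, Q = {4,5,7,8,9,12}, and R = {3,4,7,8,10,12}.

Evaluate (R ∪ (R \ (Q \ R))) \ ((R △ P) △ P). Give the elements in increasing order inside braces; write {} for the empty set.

Q \ R = {5,9}
R \ (Q \ R) = {3,4,7,8,10,12}
R ∪ (R \ (Q \ R)) = {3,4,7,8,10,12}
R △ P = {3,4,5,7,9,10,11,12,13}
(R △ P) △ P = {3,4,7,8,10,12}
(R ∪ (R \ (Q \ R))) \ ((R △ P) △ P) = {}

{}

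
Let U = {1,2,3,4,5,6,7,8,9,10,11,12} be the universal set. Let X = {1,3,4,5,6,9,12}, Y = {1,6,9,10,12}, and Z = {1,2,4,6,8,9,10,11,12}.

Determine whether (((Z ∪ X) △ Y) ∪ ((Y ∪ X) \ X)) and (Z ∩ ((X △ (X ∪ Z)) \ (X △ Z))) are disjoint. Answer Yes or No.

Yes

Z ∪ X = {1,2,3,4,5,6,8,9,10,11,12}
(Z ∪ X) △ Y = {2,3,4,5,8,11}
Y ∪ X = {1,3,4,5,6,9,10,12}
(Y ∪ X) \ X = {10}
((Z ∪ X) △ Y) ∪ ((Y ∪ X) \ X) = {2,3,4,5,8,10,11}
X ∪ Z = {1,2,3,4,5,6,8,9,10,11,12}
X △ (X ∪ Z) = {2,8,10,11}
X △ Z = {2,3,5,8,10,11}
(X △ (X ∪ Z)) \ (X △ Z) = {}
Z ∩ ((X △ (X ∪ Z)) \ (X △ Z)) = {}
{2,3,4,5,8,10,11} and {} share no elements.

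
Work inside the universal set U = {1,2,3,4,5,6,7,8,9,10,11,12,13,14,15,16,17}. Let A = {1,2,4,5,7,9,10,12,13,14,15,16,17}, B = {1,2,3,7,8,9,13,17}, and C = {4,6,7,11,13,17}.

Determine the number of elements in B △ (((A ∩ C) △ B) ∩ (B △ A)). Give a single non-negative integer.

A ∩ C = {4,7,13,17}
(A ∩ C) △ B = {1,2,3,4,8,9}
B △ A = {3,4,5,8,10,12,14,15,16}
((A ∩ C) △ B) ∩ (B △ A) = {3,4,8}
B △ (((A ∩ C) △ B) ∩ (B △ A)) = {1,2,4,7,9,13,17}
|B △ (((A ∩ C) △ B) ∩ (B △ A))| = 7

7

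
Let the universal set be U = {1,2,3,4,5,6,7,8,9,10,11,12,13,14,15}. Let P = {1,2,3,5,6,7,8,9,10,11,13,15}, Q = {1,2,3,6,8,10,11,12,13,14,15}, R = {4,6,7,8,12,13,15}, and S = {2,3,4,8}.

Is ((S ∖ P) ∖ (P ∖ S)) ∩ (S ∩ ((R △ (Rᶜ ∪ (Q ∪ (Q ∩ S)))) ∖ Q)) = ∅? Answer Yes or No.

No

S ∖ P = {4}
P ∖ S = {1,5,6,7,9,10,11,13,15}
(S ∖ P) ∖ (P ∖ S) = {4}
Rᶜ = {1,2,3,5,9,10,11,14}
Q ∩ S = {2,3,8}
Q ∪ (Q ∩ S) = {1,2,3,6,8,10,11,12,13,14,15}
Rᶜ ∪ (Q ∪ (Q ∩ S)) = {1,2,3,5,6,8,9,10,11,12,13,14,15}
R △ (Rᶜ ∪ (Q ∪ (Q ∩ S))) = {1,2,3,4,5,7,9,10,11,14}
(R △ (Rᶜ ∪ (Q ∪ (Q ∩ S)))) ∖ Q = {4,5,7,9}
S ∩ ((R △ (Rᶜ ∪ (Q ∪ (Q ∩ S)))) ∖ Q) = {4}
4 lies in both, so they are not disjoint.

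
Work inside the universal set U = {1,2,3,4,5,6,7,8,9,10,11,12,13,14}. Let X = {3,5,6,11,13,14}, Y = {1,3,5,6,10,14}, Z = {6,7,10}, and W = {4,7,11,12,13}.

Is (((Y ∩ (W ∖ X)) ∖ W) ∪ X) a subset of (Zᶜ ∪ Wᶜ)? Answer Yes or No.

Yes

W ∖ X = {4,7,12}
Y ∩ (W ∖ X) = {}
(Y ∩ (W ∖ X)) ∖ W = {}
((Y ∩ (W ∖ X)) ∖ W) ∪ X = {3,5,6,11,13,14}
Zᶜ = {1,2,3,4,5,8,9,11,12,13,14}
Wᶜ = {1,2,3,5,6,8,9,10,14}
Zᶜ ∪ Wᶜ = {1,2,3,4,5,6,8,9,10,11,12,13,14}
Every element of {3,5,6,11,13,14} is in {1,2,3,4,5,6,8,9,10,11,12,13,14}, so ((Y ∩ (W ∖ X)) ∖ W) ∪ X ⊆ Zᶜ ∪ Wᶜ.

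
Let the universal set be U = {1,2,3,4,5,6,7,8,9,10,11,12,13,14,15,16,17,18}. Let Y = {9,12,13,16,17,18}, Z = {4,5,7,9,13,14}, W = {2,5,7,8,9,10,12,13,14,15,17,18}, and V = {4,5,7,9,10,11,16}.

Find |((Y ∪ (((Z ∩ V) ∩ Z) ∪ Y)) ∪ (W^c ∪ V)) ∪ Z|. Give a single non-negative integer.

15

Z ∩ V = {4,5,7,9}
(Z ∩ V) ∩ Z = {4,5,7,9}
((Z ∩ V) ∩ Z) ∪ Y = {4,5,7,9,12,13,16,17,18}
Y ∪ (((Z ∩ V) ∩ Z) ∪ Y) = {4,5,7,9,12,13,16,17,18}
W^c = {1,3,4,6,11,16}
W^c ∪ V = {1,3,4,5,6,7,9,10,11,16}
(Y ∪ (((Z ∩ V) ∩ Z) ∪ Y)) ∪ (W^c ∪ V) = {1,3,4,5,6,7,9,10,11,12,13,16,17,18}
((Y ∪ (((Z ∩ V) ∩ Z) ∪ Y)) ∪ (W^c ∪ V)) ∪ Z = {1,3,4,5,6,7,9,10,11,12,13,14,16,17,18}
|((Y ∪ (((Z ∩ V) ∩ Z) ∪ Y)) ∪ (W^c ∪ V)) ∪ Z| = 15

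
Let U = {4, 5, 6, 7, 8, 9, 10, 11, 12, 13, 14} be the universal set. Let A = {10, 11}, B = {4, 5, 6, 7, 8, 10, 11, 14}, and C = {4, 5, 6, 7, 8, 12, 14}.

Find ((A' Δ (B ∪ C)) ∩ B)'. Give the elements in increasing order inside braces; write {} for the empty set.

{4, 5, 6, 7, 8, 9, 12, 13, 14}

A' = {4, 5, 6, 7, 8, 9, 12, 13, 14}
B ∪ C = {4, 5, 6, 7, 8, 10, 11, 12, 14}
A' Δ (B ∪ C) = {9, 10, 11, 13}
(A' Δ (B ∪ C)) ∩ B = {10, 11}
((A' Δ (B ∪ C)) ∩ B)' = {4, 5, 6, 7, 8, 9, 12, 13, 14}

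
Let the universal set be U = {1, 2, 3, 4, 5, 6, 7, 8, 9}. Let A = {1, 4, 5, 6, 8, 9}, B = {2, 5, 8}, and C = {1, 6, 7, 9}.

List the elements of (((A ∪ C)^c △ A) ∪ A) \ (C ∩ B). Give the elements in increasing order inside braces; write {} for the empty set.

{1, 2, 3, 4, 5, 6, 8, 9}

A ∪ C = {1, 4, 5, 6, 7, 8, 9}
(A ∪ C)^c = {2, 3}
(A ∪ C)^c △ A = {1, 2, 3, 4, 5, 6, 8, 9}
((A ∪ C)^c △ A) ∪ A = {1, 2, 3, 4, 5, 6, 8, 9}
C ∩ B = {}
(((A ∪ C)^c △ A) ∪ A) \ (C ∩ B) = {1, 2, 3, 4, 5, 6, 8, 9}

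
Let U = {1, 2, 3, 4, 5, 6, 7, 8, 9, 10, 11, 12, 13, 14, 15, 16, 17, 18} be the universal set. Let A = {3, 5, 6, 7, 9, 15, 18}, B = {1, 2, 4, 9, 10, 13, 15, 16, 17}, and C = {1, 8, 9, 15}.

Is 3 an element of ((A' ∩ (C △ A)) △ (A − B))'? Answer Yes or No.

No

3 ∈ A, so 3 ∉ A'
3 ∉ C and 3 ∈ A, so 3 ∈ C △ A
3 ∉ A' and 3 ∈ (C △ A), so 3 ∉ A' ∩ (C △ A)
3 ∈ A and 3 ∉ B, so 3 ∈ A − B
3 ∉ (A' ∩ (C △ A)) and 3 ∈ (A − B), so 3 ∈ (A' ∩ (C △ A)) △ (A − B)
3 ∉ ((A' ∩ (C △ A)) △ (A − B))' since 3 ∈ ((A' ∩ (C △ A)) △ (A − B))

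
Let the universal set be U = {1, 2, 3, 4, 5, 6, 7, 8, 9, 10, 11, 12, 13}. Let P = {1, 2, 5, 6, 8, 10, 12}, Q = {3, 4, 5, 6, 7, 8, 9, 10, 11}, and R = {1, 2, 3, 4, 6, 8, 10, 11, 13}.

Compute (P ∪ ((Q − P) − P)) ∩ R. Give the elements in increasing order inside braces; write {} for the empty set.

Q − P = {3, 4, 7, 9, 11}
(Q − P) − P = {3, 4, 7, 9, 11}
P ∪ ((Q − P) − P) = {1, 2, 3, 4, 5, 6, 7, 8, 9, 10, 11, 12}
(P ∪ ((Q − P) − P)) ∩ R = {1, 2, 3, 4, 6, 8, 10, 11}

{1, 2, 3, 4, 6, 8, 10, 11}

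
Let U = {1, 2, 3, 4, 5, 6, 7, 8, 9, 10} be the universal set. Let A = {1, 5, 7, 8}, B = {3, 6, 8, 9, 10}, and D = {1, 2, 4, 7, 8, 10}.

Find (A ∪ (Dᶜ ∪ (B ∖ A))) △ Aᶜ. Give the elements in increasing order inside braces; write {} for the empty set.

{1, 2, 4, 5, 7, 8}

Dᶜ = {3, 5, 6, 9}
B ∖ A = {3, 6, 9, 10}
Dᶜ ∪ (B ∖ A) = {3, 5, 6, 9, 10}
A ∪ (Dᶜ ∪ (B ∖ A)) = {1, 3, 5, 6, 7, 8, 9, 10}
Aᶜ = {2, 3, 4, 6, 9, 10}
(A ∪ (Dᶜ ∪ (B ∖ A))) △ Aᶜ = {1, 2, 4, 5, 7, 8}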